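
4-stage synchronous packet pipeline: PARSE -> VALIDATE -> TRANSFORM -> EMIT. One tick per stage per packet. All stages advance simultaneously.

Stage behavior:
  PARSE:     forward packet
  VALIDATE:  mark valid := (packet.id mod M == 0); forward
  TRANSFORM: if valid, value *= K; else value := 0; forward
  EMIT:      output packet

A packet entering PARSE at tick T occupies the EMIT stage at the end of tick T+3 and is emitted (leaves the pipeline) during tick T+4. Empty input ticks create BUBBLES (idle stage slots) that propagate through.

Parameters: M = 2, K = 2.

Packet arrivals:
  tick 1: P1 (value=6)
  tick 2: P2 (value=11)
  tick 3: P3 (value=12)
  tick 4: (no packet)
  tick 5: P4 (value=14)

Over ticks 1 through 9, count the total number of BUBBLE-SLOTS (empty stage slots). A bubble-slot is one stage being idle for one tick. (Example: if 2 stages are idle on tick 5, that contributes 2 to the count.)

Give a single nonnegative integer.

Answer: 20

Derivation:
Tick 1: [PARSE:P1(v=6,ok=F), VALIDATE:-, TRANSFORM:-, EMIT:-] out:-; bubbles=3
Tick 2: [PARSE:P2(v=11,ok=F), VALIDATE:P1(v=6,ok=F), TRANSFORM:-, EMIT:-] out:-; bubbles=2
Tick 3: [PARSE:P3(v=12,ok=F), VALIDATE:P2(v=11,ok=T), TRANSFORM:P1(v=0,ok=F), EMIT:-] out:-; bubbles=1
Tick 4: [PARSE:-, VALIDATE:P3(v=12,ok=F), TRANSFORM:P2(v=22,ok=T), EMIT:P1(v=0,ok=F)] out:-; bubbles=1
Tick 5: [PARSE:P4(v=14,ok=F), VALIDATE:-, TRANSFORM:P3(v=0,ok=F), EMIT:P2(v=22,ok=T)] out:P1(v=0); bubbles=1
Tick 6: [PARSE:-, VALIDATE:P4(v=14,ok=T), TRANSFORM:-, EMIT:P3(v=0,ok=F)] out:P2(v=22); bubbles=2
Tick 7: [PARSE:-, VALIDATE:-, TRANSFORM:P4(v=28,ok=T), EMIT:-] out:P3(v=0); bubbles=3
Tick 8: [PARSE:-, VALIDATE:-, TRANSFORM:-, EMIT:P4(v=28,ok=T)] out:-; bubbles=3
Tick 9: [PARSE:-, VALIDATE:-, TRANSFORM:-, EMIT:-] out:P4(v=28); bubbles=4
Total bubble-slots: 20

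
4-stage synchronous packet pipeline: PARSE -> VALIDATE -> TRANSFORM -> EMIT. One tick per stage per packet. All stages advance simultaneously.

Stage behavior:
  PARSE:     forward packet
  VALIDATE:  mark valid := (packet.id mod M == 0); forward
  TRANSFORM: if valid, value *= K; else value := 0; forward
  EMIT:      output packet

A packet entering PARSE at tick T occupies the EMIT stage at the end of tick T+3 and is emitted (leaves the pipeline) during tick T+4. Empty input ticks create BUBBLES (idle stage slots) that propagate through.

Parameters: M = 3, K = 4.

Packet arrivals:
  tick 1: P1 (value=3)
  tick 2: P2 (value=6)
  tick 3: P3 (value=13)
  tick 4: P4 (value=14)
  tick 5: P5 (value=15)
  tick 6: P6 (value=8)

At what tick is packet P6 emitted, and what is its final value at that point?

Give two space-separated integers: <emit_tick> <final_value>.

Answer: 10 32

Derivation:
Tick 1: [PARSE:P1(v=3,ok=F), VALIDATE:-, TRANSFORM:-, EMIT:-] out:-; in:P1
Tick 2: [PARSE:P2(v=6,ok=F), VALIDATE:P1(v=3,ok=F), TRANSFORM:-, EMIT:-] out:-; in:P2
Tick 3: [PARSE:P3(v=13,ok=F), VALIDATE:P2(v=6,ok=F), TRANSFORM:P1(v=0,ok=F), EMIT:-] out:-; in:P3
Tick 4: [PARSE:P4(v=14,ok=F), VALIDATE:P3(v=13,ok=T), TRANSFORM:P2(v=0,ok=F), EMIT:P1(v=0,ok=F)] out:-; in:P4
Tick 5: [PARSE:P5(v=15,ok=F), VALIDATE:P4(v=14,ok=F), TRANSFORM:P3(v=52,ok=T), EMIT:P2(v=0,ok=F)] out:P1(v=0); in:P5
Tick 6: [PARSE:P6(v=8,ok=F), VALIDATE:P5(v=15,ok=F), TRANSFORM:P4(v=0,ok=F), EMIT:P3(v=52,ok=T)] out:P2(v=0); in:P6
Tick 7: [PARSE:-, VALIDATE:P6(v=8,ok=T), TRANSFORM:P5(v=0,ok=F), EMIT:P4(v=0,ok=F)] out:P3(v=52); in:-
Tick 8: [PARSE:-, VALIDATE:-, TRANSFORM:P6(v=32,ok=T), EMIT:P5(v=0,ok=F)] out:P4(v=0); in:-
Tick 9: [PARSE:-, VALIDATE:-, TRANSFORM:-, EMIT:P6(v=32,ok=T)] out:P5(v=0); in:-
Tick 10: [PARSE:-, VALIDATE:-, TRANSFORM:-, EMIT:-] out:P6(v=32); in:-
P6: arrives tick 6, valid=True (id=6, id%3=0), emit tick 10, final value 32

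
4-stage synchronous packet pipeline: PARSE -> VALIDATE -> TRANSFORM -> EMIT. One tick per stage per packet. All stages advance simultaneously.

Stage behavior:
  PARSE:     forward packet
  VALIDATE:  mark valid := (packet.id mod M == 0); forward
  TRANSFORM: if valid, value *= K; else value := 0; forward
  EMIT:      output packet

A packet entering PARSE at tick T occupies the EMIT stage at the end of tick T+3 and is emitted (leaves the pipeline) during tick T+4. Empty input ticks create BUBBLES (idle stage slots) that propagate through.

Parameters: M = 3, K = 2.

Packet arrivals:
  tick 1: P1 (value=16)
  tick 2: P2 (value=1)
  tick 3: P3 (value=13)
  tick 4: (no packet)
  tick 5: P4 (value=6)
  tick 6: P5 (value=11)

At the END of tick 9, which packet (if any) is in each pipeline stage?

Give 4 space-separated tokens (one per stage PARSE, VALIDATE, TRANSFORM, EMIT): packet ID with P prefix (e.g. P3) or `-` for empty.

Tick 1: [PARSE:P1(v=16,ok=F), VALIDATE:-, TRANSFORM:-, EMIT:-] out:-; in:P1
Tick 2: [PARSE:P2(v=1,ok=F), VALIDATE:P1(v=16,ok=F), TRANSFORM:-, EMIT:-] out:-; in:P2
Tick 3: [PARSE:P3(v=13,ok=F), VALIDATE:P2(v=1,ok=F), TRANSFORM:P1(v=0,ok=F), EMIT:-] out:-; in:P3
Tick 4: [PARSE:-, VALIDATE:P3(v=13,ok=T), TRANSFORM:P2(v=0,ok=F), EMIT:P1(v=0,ok=F)] out:-; in:-
Tick 5: [PARSE:P4(v=6,ok=F), VALIDATE:-, TRANSFORM:P3(v=26,ok=T), EMIT:P2(v=0,ok=F)] out:P1(v=0); in:P4
Tick 6: [PARSE:P5(v=11,ok=F), VALIDATE:P4(v=6,ok=F), TRANSFORM:-, EMIT:P3(v=26,ok=T)] out:P2(v=0); in:P5
Tick 7: [PARSE:-, VALIDATE:P5(v=11,ok=F), TRANSFORM:P4(v=0,ok=F), EMIT:-] out:P3(v=26); in:-
Tick 8: [PARSE:-, VALIDATE:-, TRANSFORM:P5(v=0,ok=F), EMIT:P4(v=0,ok=F)] out:-; in:-
Tick 9: [PARSE:-, VALIDATE:-, TRANSFORM:-, EMIT:P5(v=0,ok=F)] out:P4(v=0); in:-
At end of tick 9: ['-', '-', '-', 'P5']

Answer: - - - P5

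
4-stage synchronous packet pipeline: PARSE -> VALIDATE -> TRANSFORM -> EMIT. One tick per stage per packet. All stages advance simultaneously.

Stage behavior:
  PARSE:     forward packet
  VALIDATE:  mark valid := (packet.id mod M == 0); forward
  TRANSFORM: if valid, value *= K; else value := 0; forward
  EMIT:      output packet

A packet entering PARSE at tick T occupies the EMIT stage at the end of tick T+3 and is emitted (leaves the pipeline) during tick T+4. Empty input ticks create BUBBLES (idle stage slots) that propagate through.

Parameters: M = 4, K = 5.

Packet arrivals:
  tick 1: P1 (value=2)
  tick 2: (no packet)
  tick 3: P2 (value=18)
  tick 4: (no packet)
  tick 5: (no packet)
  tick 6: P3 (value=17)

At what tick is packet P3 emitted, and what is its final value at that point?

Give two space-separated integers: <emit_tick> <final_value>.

Tick 1: [PARSE:P1(v=2,ok=F), VALIDATE:-, TRANSFORM:-, EMIT:-] out:-; in:P1
Tick 2: [PARSE:-, VALIDATE:P1(v=2,ok=F), TRANSFORM:-, EMIT:-] out:-; in:-
Tick 3: [PARSE:P2(v=18,ok=F), VALIDATE:-, TRANSFORM:P1(v=0,ok=F), EMIT:-] out:-; in:P2
Tick 4: [PARSE:-, VALIDATE:P2(v=18,ok=F), TRANSFORM:-, EMIT:P1(v=0,ok=F)] out:-; in:-
Tick 5: [PARSE:-, VALIDATE:-, TRANSFORM:P2(v=0,ok=F), EMIT:-] out:P1(v=0); in:-
Tick 6: [PARSE:P3(v=17,ok=F), VALIDATE:-, TRANSFORM:-, EMIT:P2(v=0,ok=F)] out:-; in:P3
Tick 7: [PARSE:-, VALIDATE:P3(v=17,ok=F), TRANSFORM:-, EMIT:-] out:P2(v=0); in:-
Tick 8: [PARSE:-, VALIDATE:-, TRANSFORM:P3(v=0,ok=F), EMIT:-] out:-; in:-
Tick 9: [PARSE:-, VALIDATE:-, TRANSFORM:-, EMIT:P3(v=0,ok=F)] out:-; in:-
Tick 10: [PARSE:-, VALIDATE:-, TRANSFORM:-, EMIT:-] out:P3(v=0); in:-
P3: arrives tick 6, valid=False (id=3, id%4=3), emit tick 10, final value 0

Answer: 10 0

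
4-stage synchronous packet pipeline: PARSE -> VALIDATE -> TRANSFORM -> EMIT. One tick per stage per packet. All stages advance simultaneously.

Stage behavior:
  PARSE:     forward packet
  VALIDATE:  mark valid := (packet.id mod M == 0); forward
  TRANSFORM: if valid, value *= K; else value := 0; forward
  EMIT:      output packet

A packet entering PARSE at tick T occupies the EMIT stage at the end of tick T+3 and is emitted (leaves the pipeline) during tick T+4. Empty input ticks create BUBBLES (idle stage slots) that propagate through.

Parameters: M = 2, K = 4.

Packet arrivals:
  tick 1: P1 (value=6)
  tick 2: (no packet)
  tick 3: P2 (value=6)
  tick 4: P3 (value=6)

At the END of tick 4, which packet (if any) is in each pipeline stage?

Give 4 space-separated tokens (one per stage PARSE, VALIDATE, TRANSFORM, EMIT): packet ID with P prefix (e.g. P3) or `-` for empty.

Tick 1: [PARSE:P1(v=6,ok=F), VALIDATE:-, TRANSFORM:-, EMIT:-] out:-; in:P1
Tick 2: [PARSE:-, VALIDATE:P1(v=6,ok=F), TRANSFORM:-, EMIT:-] out:-; in:-
Tick 3: [PARSE:P2(v=6,ok=F), VALIDATE:-, TRANSFORM:P1(v=0,ok=F), EMIT:-] out:-; in:P2
Tick 4: [PARSE:P3(v=6,ok=F), VALIDATE:P2(v=6,ok=T), TRANSFORM:-, EMIT:P1(v=0,ok=F)] out:-; in:P3
At end of tick 4: ['P3', 'P2', '-', 'P1']

Answer: P3 P2 - P1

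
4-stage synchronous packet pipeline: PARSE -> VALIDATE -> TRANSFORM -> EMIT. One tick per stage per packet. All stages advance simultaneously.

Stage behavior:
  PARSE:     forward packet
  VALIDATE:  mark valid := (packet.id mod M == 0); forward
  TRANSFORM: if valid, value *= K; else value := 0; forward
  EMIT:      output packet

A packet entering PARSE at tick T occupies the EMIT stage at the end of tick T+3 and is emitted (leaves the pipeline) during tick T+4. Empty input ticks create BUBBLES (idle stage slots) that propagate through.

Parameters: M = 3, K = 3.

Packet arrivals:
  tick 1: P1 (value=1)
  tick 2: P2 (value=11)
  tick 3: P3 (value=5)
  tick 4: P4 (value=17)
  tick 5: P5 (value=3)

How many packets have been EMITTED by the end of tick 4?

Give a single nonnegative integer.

Answer: 0

Derivation:
Tick 1: [PARSE:P1(v=1,ok=F), VALIDATE:-, TRANSFORM:-, EMIT:-] out:-; in:P1
Tick 2: [PARSE:P2(v=11,ok=F), VALIDATE:P1(v=1,ok=F), TRANSFORM:-, EMIT:-] out:-; in:P2
Tick 3: [PARSE:P3(v=5,ok=F), VALIDATE:P2(v=11,ok=F), TRANSFORM:P1(v=0,ok=F), EMIT:-] out:-; in:P3
Tick 4: [PARSE:P4(v=17,ok=F), VALIDATE:P3(v=5,ok=T), TRANSFORM:P2(v=0,ok=F), EMIT:P1(v=0,ok=F)] out:-; in:P4
Emitted by tick 4: []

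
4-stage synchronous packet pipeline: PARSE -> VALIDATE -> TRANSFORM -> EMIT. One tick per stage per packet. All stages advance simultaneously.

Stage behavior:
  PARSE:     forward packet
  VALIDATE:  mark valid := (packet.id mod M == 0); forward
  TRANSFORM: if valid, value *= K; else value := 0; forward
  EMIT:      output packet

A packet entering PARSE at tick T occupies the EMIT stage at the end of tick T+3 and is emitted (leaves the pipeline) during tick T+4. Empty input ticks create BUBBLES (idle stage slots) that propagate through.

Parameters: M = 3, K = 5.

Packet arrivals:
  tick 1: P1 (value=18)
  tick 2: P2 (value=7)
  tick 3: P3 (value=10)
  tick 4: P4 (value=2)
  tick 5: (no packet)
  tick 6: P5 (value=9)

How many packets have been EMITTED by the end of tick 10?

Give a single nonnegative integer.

Answer: 5

Derivation:
Tick 1: [PARSE:P1(v=18,ok=F), VALIDATE:-, TRANSFORM:-, EMIT:-] out:-; in:P1
Tick 2: [PARSE:P2(v=7,ok=F), VALIDATE:P1(v=18,ok=F), TRANSFORM:-, EMIT:-] out:-; in:P2
Tick 3: [PARSE:P3(v=10,ok=F), VALIDATE:P2(v=7,ok=F), TRANSFORM:P1(v=0,ok=F), EMIT:-] out:-; in:P3
Tick 4: [PARSE:P4(v=2,ok=F), VALIDATE:P3(v=10,ok=T), TRANSFORM:P2(v=0,ok=F), EMIT:P1(v=0,ok=F)] out:-; in:P4
Tick 5: [PARSE:-, VALIDATE:P4(v=2,ok=F), TRANSFORM:P3(v=50,ok=T), EMIT:P2(v=0,ok=F)] out:P1(v=0); in:-
Tick 6: [PARSE:P5(v=9,ok=F), VALIDATE:-, TRANSFORM:P4(v=0,ok=F), EMIT:P3(v=50,ok=T)] out:P2(v=0); in:P5
Tick 7: [PARSE:-, VALIDATE:P5(v=9,ok=F), TRANSFORM:-, EMIT:P4(v=0,ok=F)] out:P3(v=50); in:-
Tick 8: [PARSE:-, VALIDATE:-, TRANSFORM:P5(v=0,ok=F), EMIT:-] out:P4(v=0); in:-
Tick 9: [PARSE:-, VALIDATE:-, TRANSFORM:-, EMIT:P5(v=0,ok=F)] out:-; in:-
Tick 10: [PARSE:-, VALIDATE:-, TRANSFORM:-, EMIT:-] out:P5(v=0); in:-
Emitted by tick 10: ['P1', 'P2', 'P3', 'P4', 'P5']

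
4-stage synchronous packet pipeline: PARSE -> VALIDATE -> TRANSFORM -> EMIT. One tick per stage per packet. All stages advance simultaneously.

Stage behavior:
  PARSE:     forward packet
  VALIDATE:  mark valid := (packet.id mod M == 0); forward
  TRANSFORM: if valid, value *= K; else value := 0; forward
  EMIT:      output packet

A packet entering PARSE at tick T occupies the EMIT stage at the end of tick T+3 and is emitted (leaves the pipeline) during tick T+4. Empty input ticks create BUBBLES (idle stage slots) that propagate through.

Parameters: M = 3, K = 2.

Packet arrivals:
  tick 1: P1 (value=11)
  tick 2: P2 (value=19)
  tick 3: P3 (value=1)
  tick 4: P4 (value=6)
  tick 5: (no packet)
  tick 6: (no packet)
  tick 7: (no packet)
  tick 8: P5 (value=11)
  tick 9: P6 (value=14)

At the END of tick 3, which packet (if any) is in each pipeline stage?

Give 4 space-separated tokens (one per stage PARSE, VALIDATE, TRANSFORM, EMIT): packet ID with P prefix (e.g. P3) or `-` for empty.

Tick 1: [PARSE:P1(v=11,ok=F), VALIDATE:-, TRANSFORM:-, EMIT:-] out:-; in:P1
Tick 2: [PARSE:P2(v=19,ok=F), VALIDATE:P1(v=11,ok=F), TRANSFORM:-, EMIT:-] out:-; in:P2
Tick 3: [PARSE:P3(v=1,ok=F), VALIDATE:P2(v=19,ok=F), TRANSFORM:P1(v=0,ok=F), EMIT:-] out:-; in:P3
At end of tick 3: ['P3', 'P2', 'P1', '-']

Answer: P3 P2 P1 -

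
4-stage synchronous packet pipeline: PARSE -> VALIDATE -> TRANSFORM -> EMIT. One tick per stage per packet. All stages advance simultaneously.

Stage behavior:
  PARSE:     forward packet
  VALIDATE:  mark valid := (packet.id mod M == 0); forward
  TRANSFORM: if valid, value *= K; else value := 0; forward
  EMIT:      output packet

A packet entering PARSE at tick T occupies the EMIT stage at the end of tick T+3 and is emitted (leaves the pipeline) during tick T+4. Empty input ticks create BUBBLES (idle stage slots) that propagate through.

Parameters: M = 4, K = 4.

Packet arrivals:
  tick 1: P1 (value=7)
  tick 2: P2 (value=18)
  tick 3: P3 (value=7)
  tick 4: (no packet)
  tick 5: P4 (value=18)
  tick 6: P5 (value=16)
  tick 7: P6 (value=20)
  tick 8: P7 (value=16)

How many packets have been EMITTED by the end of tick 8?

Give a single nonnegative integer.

Answer: 3

Derivation:
Tick 1: [PARSE:P1(v=7,ok=F), VALIDATE:-, TRANSFORM:-, EMIT:-] out:-; in:P1
Tick 2: [PARSE:P2(v=18,ok=F), VALIDATE:P1(v=7,ok=F), TRANSFORM:-, EMIT:-] out:-; in:P2
Tick 3: [PARSE:P3(v=7,ok=F), VALIDATE:P2(v=18,ok=F), TRANSFORM:P1(v=0,ok=F), EMIT:-] out:-; in:P3
Tick 4: [PARSE:-, VALIDATE:P3(v=7,ok=F), TRANSFORM:P2(v=0,ok=F), EMIT:P1(v=0,ok=F)] out:-; in:-
Tick 5: [PARSE:P4(v=18,ok=F), VALIDATE:-, TRANSFORM:P3(v=0,ok=F), EMIT:P2(v=0,ok=F)] out:P1(v=0); in:P4
Tick 6: [PARSE:P5(v=16,ok=F), VALIDATE:P4(v=18,ok=T), TRANSFORM:-, EMIT:P3(v=0,ok=F)] out:P2(v=0); in:P5
Tick 7: [PARSE:P6(v=20,ok=F), VALIDATE:P5(v=16,ok=F), TRANSFORM:P4(v=72,ok=T), EMIT:-] out:P3(v=0); in:P6
Tick 8: [PARSE:P7(v=16,ok=F), VALIDATE:P6(v=20,ok=F), TRANSFORM:P5(v=0,ok=F), EMIT:P4(v=72,ok=T)] out:-; in:P7
Emitted by tick 8: ['P1', 'P2', 'P3']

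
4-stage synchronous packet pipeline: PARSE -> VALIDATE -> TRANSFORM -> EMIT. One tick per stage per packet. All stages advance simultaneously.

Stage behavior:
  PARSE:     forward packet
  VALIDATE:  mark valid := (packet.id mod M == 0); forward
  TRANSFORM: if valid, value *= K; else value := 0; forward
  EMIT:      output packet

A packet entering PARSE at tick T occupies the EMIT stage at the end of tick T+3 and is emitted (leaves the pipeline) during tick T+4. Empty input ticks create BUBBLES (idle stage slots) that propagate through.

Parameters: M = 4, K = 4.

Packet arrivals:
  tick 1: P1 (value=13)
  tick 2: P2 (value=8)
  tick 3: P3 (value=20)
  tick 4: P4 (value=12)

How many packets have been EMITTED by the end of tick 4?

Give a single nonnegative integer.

Tick 1: [PARSE:P1(v=13,ok=F), VALIDATE:-, TRANSFORM:-, EMIT:-] out:-; in:P1
Tick 2: [PARSE:P2(v=8,ok=F), VALIDATE:P1(v=13,ok=F), TRANSFORM:-, EMIT:-] out:-; in:P2
Tick 3: [PARSE:P3(v=20,ok=F), VALIDATE:P2(v=8,ok=F), TRANSFORM:P1(v=0,ok=F), EMIT:-] out:-; in:P3
Tick 4: [PARSE:P4(v=12,ok=F), VALIDATE:P3(v=20,ok=F), TRANSFORM:P2(v=0,ok=F), EMIT:P1(v=0,ok=F)] out:-; in:P4
Emitted by tick 4: []

Answer: 0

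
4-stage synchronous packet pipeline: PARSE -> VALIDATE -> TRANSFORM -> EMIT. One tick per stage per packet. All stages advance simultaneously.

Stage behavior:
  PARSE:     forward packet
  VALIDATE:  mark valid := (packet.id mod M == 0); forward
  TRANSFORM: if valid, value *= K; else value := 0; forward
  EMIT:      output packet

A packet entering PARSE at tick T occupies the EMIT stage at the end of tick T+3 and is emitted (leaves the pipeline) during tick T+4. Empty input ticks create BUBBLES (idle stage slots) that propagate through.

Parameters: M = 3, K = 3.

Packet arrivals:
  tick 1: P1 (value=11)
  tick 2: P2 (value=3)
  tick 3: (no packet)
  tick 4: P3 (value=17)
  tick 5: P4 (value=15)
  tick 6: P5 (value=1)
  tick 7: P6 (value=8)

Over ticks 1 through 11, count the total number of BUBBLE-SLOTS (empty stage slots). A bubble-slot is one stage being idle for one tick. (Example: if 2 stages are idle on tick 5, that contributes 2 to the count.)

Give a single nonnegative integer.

Tick 1: [PARSE:P1(v=11,ok=F), VALIDATE:-, TRANSFORM:-, EMIT:-] out:-; bubbles=3
Tick 2: [PARSE:P2(v=3,ok=F), VALIDATE:P1(v=11,ok=F), TRANSFORM:-, EMIT:-] out:-; bubbles=2
Tick 3: [PARSE:-, VALIDATE:P2(v=3,ok=F), TRANSFORM:P1(v=0,ok=F), EMIT:-] out:-; bubbles=2
Tick 4: [PARSE:P3(v=17,ok=F), VALIDATE:-, TRANSFORM:P2(v=0,ok=F), EMIT:P1(v=0,ok=F)] out:-; bubbles=1
Tick 5: [PARSE:P4(v=15,ok=F), VALIDATE:P3(v=17,ok=T), TRANSFORM:-, EMIT:P2(v=0,ok=F)] out:P1(v=0); bubbles=1
Tick 6: [PARSE:P5(v=1,ok=F), VALIDATE:P4(v=15,ok=F), TRANSFORM:P3(v=51,ok=T), EMIT:-] out:P2(v=0); bubbles=1
Tick 7: [PARSE:P6(v=8,ok=F), VALIDATE:P5(v=1,ok=F), TRANSFORM:P4(v=0,ok=F), EMIT:P3(v=51,ok=T)] out:-; bubbles=0
Tick 8: [PARSE:-, VALIDATE:P6(v=8,ok=T), TRANSFORM:P5(v=0,ok=F), EMIT:P4(v=0,ok=F)] out:P3(v=51); bubbles=1
Tick 9: [PARSE:-, VALIDATE:-, TRANSFORM:P6(v=24,ok=T), EMIT:P5(v=0,ok=F)] out:P4(v=0); bubbles=2
Tick 10: [PARSE:-, VALIDATE:-, TRANSFORM:-, EMIT:P6(v=24,ok=T)] out:P5(v=0); bubbles=3
Tick 11: [PARSE:-, VALIDATE:-, TRANSFORM:-, EMIT:-] out:P6(v=24); bubbles=4
Total bubble-slots: 20

Answer: 20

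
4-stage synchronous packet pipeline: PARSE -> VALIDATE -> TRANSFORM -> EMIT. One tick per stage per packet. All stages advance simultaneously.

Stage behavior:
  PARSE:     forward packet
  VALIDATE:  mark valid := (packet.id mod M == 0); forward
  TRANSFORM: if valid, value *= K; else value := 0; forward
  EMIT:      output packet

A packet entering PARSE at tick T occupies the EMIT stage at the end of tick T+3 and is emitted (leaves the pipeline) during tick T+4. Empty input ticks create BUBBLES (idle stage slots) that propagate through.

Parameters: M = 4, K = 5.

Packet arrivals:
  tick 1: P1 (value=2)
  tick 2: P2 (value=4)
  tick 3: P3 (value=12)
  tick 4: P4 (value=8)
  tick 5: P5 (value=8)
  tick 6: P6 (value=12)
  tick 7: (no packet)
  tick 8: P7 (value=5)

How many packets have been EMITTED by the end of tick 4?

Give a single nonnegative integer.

Answer: 0

Derivation:
Tick 1: [PARSE:P1(v=2,ok=F), VALIDATE:-, TRANSFORM:-, EMIT:-] out:-; in:P1
Tick 2: [PARSE:P2(v=4,ok=F), VALIDATE:P1(v=2,ok=F), TRANSFORM:-, EMIT:-] out:-; in:P2
Tick 3: [PARSE:P3(v=12,ok=F), VALIDATE:P2(v=4,ok=F), TRANSFORM:P1(v=0,ok=F), EMIT:-] out:-; in:P3
Tick 4: [PARSE:P4(v=8,ok=F), VALIDATE:P3(v=12,ok=F), TRANSFORM:P2(v=0,ok=F), EMIT:P1(v=0,ok=F)] out:-; in:P4
Emitted by tick 4: []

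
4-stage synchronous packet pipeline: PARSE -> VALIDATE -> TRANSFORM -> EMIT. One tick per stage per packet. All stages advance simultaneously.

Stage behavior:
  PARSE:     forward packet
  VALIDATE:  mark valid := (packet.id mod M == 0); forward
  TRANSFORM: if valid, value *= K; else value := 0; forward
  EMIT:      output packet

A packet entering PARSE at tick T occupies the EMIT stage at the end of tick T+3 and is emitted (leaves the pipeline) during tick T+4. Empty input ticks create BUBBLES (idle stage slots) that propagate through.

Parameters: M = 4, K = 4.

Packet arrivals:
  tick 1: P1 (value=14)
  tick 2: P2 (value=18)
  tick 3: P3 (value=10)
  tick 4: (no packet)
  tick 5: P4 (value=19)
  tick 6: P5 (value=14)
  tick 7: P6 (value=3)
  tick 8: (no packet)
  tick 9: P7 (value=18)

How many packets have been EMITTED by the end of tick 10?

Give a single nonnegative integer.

Tick 1: [PARSE:P1(v=14,ok=F), VALIDATE:-, TRANSFORM:-, EMIT:-] out:-; in:P1
Tick 2: [PARSE:P2(v=18,ok=F), VALIDATE:P1(v=14,ok=F), TRANSFORM:-, EMIT:-] out:-; in:P2
Tick 3: [PARSE:P3(v=10,ok=F), VALIDATE:P2(v=18,ok=F), TRANSFORM:P1(v=0,ok=F), EMIT:-] out:-; in:P3
Tick 4: [PARSE:-, VALIDATE:P3(v=10,ok=F), TRANSFORM:P2(v=0,ok=F), EMIT:P1(v=0,ok=F)] out:-; in:-
Tick 5: [PARSE:P4(v=19,ok=F), VALIDATE:-, TRANSFORM:P3(v=0,ok=F), EMIT:P2(v=0,ok=F)] out:P1(v=0); in:P4
Tick 6: [PARSE:P5(v=14,ok=F), VALIDATE:P4(v=19,ok=T), TRANSFORM:-, EMIT:P3(v=0,ok=F)] out:P2(v=0); in:P5
Tick 7: [PARSE:P6(v=3,ok=F), VALIDATE:P5(v=14,ok=F), TRANSFORM:P4(v=76,ok=T), EMIT:-] out:P3(v=0); in:P6
Tick 8: [PARSE:-, VALIDATE:P6(v=3,ok=F), TRANSFORM:P5(v=0,ok=F), EMIT:P4(v=76,ok=T)] out:-; in:-
Tick 9: [PARSE:P7(v=18,ok=F), VALIDATE:-, TRANSFORM:P6(v=0,ok=F), EMIT:P5(v=0,ok=F)] out:P4(v=76); in:P7
Tick 10: [PARSE:-, VALIDATE:P7(v=18,ok=F), TRANSFORM:-, EMIT:P6(v=0,ok=F)] out:P5(v=0); in:-
Emitted by tick 10: ['P1', 'P2', 'P3', 'P4', 'P5']

Answer: 5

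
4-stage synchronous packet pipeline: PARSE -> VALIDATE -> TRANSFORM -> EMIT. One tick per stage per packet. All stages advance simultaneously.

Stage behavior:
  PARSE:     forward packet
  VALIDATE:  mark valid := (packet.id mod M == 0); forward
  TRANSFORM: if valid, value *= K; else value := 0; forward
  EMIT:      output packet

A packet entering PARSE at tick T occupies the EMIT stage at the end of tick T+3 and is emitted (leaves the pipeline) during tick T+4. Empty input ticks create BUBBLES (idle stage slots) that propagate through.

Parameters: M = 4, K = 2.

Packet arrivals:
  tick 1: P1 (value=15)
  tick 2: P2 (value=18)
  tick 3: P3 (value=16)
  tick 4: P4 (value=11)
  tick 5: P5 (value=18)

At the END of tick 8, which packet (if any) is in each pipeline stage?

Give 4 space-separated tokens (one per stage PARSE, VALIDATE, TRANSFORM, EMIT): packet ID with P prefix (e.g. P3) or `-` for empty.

Tick 1: [PARSE:P1(v=15,ok=F), VALIDATE:-, TRANSFORM:-, EMIT:-] out:-; in:P1
Tick 2: [PARSE:P2(v=18,ok=F), VALIDATE:P1(v=15,ok=F), TRANSFORM:-, EMIT:-] out:-; in:P2
Tick 3: [PARSE:P3(v=16,ok=F), VALIDATE:P2(v=18,ok=F), TRANSFORM:P1(v=0,ok=F), EMIT:-] out:-; in:P3
Tick 4: [PARSE:P4(v=11,ok=F), VALIDATE:P3(v=16,ok=F), TRANSFORM:P2(v=0,ok=F), EMIT:P1(v=0,ok=F)] out:-; in:P4
Tick 5: [PARSE:P5(v=18,ok=F), VALIDATE:P4(v=11,ok=T), TRANSFORM:P3(v=0,ok=F), EMIT:P2(v=0,ok=F)] out:P1(v=0); in:P5
Tick 6: [PARSE:-, VALIDATE:P5(v=18,ok=F), TRANSFORM:P4(v=22,ok=T), EMIT:P3(v=0,ok=F)] out:P2(v=0); in:-
Tick 7: [PARSE:-, VALIDATE:-, TRANSFORM:P5(v=0,ok=F), EMIT:P4(v=22,ok=T)] out:P3(v=0); in:-
Tick 8: [PARSE:-, VALIDATE:-, TRANSFORM:-, EMIT:P5(v=0,ok=F)] out:P4(v=22); in:-
At end of tick 8: ['-', '-', '-', 'P5']

Answer: - - - P5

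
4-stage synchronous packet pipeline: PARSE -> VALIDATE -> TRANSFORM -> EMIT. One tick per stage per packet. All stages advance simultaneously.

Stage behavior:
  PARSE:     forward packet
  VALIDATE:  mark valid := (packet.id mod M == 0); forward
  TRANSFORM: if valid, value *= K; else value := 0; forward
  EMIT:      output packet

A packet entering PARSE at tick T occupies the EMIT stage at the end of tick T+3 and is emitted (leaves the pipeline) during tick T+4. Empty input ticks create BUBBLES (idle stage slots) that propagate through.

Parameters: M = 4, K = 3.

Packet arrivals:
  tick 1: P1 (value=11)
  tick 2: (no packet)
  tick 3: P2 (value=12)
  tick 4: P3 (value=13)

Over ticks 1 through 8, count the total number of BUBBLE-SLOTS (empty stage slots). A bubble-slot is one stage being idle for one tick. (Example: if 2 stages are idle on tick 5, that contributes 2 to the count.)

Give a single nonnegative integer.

Tick 1: [PARSE:P1(v=11,ok=F), VALIDATE:-, TRANSFORM:-, EMIT:-] out:-; bubbles=3
Tick 2: [PARSE:-, VALIDATE:P1(v=11,ok=F), TRANSFORM:-, EMIT:-] out:-; bubbles=3
Tick 3: [PARSE:P2(v=12,ok=F), VALIDATE:-, TRANSFORM:P1(v=0,ok=F), EMIT:-] out:-; bubbles=2
Tick 4: [PARSE:P3(v=13,ok=F), VALIDATE:P2(v=12,ok=F), TRANSFORM:-, EMIT:P1(v=0,ok=F)] out:-; bubbles=1
Tick 5: [PARSE:-, VALIDATE:P3(v=13,ok=F), TRANSFORM:P2(v=0,ok=F), EMIT:-] out:P1(v=0); bubbles=2
Tick 6: [PARSE:-, VALIDATE:-, TRANSFORM:P3(v=0,ok=F), EMIT:P2(v=0,ok=F)] out:-; bubbles=2
Tick 7: [PARSE:-, VALIDATE:-, TRANSFORM:-, EMIT:P3(v=0,ok=F)] out:P2(v=0); bubbles=3
Tick 8: [PARSE:-, VALIDATE:-, TRANSFORM:-, EMIT:-] out:P3(v=0); bubbles=4
Total bubble-slots: 20

Answer: 20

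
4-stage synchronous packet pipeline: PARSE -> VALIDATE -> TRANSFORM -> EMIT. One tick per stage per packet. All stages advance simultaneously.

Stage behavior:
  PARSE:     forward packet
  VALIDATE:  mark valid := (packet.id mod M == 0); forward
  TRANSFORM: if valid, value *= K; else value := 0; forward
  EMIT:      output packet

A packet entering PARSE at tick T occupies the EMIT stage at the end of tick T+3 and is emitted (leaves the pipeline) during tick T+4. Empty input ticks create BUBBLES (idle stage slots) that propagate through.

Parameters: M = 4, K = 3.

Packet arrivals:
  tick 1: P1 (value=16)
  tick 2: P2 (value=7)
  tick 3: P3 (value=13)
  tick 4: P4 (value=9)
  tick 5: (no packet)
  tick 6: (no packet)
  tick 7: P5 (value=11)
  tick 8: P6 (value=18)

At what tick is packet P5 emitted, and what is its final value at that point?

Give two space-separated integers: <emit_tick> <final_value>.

Answer: 11 0

Derivation:
Tick 1: [PARSE:P1(v=16,ok=F), VALIDATE:-, TRANSFORM:-, EMIT:-] out:-; in:P1
Tick 2: [PARSE:P2(v=7,ok=F), VALIDATE:P1(v=16,ok=F), TRANSFORM:-, EMIT:-] out:-; in:P2
Tick 3: [PARSE:P3(v=13,ok=F), VALIDATE:P2(v=7,ok=F), TRANSFORM:P1(v=0,ok=F), EMIT:-] out:-; in:P3
Tick 4: [PARSE:P4(v=9,ok=F), VALIDATE:P3(v=13,ok=F), TRANSFORM:P2(v=0,ok=F), EMIT:P1(v=0,ok=F)] out:-; in:P4
Tick 5: [PARSE:-, VALIDATE:P4(v=9,ok=T), TRANSFORM:P3(v=0,ok=F), EMIT:P2(v=0,ok=F)] out:P1(v=0); in:-
Tick 6: [PARSE:-, VALIDATE:-, TRANSFORM:P4(v=27,ok=T), EMIT:P3(v=0,ok=F)] out:P2(v=0); in:-
Tick 7: [PARSE:P5(v=11,ok=F), VALIDATE:-, TRANSFORM:-, EMIT:P4(v=27,ok=T)] out:P3(v=0); in:P5
Tick 8: [PARSE:P6(v=18,ok=F), VALIDATE:P5(v=11,ok=F), TRANSFORM:-, EMIT:-] out:P4(v=27); in:P6
Tick 9: [PARSE:-, VALIDATE:P6(v=18,ok=F), TRANSFORM:P5(v=0,ok=F), EMIT:-] out:-; in:-
Tick 10: [PARSE:-, VALIDATE:-, TRANSFORM:P6(v=0,ok=F), EMIT:P5(v=0,ok=F)] out:-; in:-
Tick 11: [PARSE:-, VALIDATE:-, TRANSFORM:-, EMIT:P6(v=0,ok=F)] out:P5(v=0); in:-
Tick 12: [PARSE:-, VALIDATE:-, TRANSFORM:-, EMIT:-] out:P6(v=0); in:-
P5: arrives tick 7, valid=False (id=5, id%4=1), emit tick 11, final value 0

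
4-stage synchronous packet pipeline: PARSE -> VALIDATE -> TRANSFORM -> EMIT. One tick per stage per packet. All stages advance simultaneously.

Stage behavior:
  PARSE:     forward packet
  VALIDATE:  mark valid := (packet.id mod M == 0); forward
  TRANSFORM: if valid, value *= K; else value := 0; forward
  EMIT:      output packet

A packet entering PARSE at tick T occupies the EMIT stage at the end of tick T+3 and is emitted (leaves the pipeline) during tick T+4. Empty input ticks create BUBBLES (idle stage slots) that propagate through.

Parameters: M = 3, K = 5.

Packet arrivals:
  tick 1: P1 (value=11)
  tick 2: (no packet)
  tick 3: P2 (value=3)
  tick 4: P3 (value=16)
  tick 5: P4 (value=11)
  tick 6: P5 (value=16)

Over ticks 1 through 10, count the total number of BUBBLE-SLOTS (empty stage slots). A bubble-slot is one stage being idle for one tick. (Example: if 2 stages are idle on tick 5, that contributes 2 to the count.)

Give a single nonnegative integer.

Answer: 20

Derivation:
Tick 1: [PARSE:P1(v=11,ok=F), VALIDATE:-, TRANSFORM:-, EMIT:-] out:-; bubbles=3
Tick 2: [PARSE:-, VALIDATE:P1(v=11,ok=F), TRANSFORM:-, EMIT:-] out:-; bubbles=3
Tick 3: [PARSE:P2(v=3,ok=F), VALIDATE:-, TRANSFORM:P1(v=0,ok=F), EMIT:-] out:-; bubbles=2
Tick 4: [PARSE:P3(v=16,ok=F), VALIDATE:P2(v=3,ok=F), TRANSFORM:-, EMIT:P1(v=0,ok=F)] out:-; bubbles=1
Tick 5: [PARSE:P4(v=11,ok=F), VALIDATE:P3(v=16,ok=T), TRANSFORM:P2(v=0,ok=F), EMIT:-] out:P1(v=0); bubbles=1
Tick 6: [PARSE:P5(v=16,ok=F), VALIDATE:P4(v=11,ok=F), TRANSFORM:P3(v=80,ok=T), EMIT:P2(v=0,ok=F)] out:-; bubbles=0
Tick 7: [PARSE:-, VALIDATE:P5(v=16,ok=F), TRANSFORM:P4(v=0,ok=F), EMIT:P3(v=80,ok=T)] out:P2(v=0); bubbles=1
Tick 8: [PARSE:-, VALIDATE:-, TRANSFORM:P5(v=0,ok=F), EMIT:P4(v=0,ok=F)] out:P3(v=80); bubbles=2
Tick 9: [PARSE:-, VALIDATE:-, TRANSFORM:-, EMIT:P5(v=0,ok=F)] out:P4(v=0); bubbles=3
Tick 10: [PARSE:-, VALIDATE:-, TRANSFORM:-, EMIT:-] out:P5(v=0); bubbles=4
Total bubble-slots: 20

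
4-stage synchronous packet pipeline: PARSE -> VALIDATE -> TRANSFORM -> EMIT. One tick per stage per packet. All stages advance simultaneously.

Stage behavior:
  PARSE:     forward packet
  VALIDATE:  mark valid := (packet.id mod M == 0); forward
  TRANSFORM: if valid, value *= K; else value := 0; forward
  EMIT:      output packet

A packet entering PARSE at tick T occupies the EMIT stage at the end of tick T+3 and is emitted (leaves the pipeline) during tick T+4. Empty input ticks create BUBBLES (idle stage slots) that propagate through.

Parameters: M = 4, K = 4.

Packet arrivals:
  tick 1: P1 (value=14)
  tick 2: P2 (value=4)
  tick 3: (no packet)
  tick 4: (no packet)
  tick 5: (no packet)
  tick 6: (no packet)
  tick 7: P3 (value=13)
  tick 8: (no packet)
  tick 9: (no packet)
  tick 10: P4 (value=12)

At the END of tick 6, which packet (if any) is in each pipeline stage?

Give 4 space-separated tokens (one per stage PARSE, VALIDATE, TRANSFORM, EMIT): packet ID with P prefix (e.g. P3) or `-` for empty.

Tick 1: [PARSE:P1(v=14,ok=F), VALIDATE:-, TRANSFORM:-, EMIT:-] out:-; in:P1
Tick 2: [PARSE:P2(v=4,ok=F), VALIDATE:P1(v=14,ok=F), TRANSFORM:-, EMIT:-] out:-; in:P2
Tick 3: [PARSE:-, VALIDATE:P2(v=4,ok=F), TRANSFORM:P1(v=0,ok=F), EMIT:-] out:-; in:-
Tick 4: [PARSE:-, VALIDATE:-, TRANSFORM:P2(v=0,ok=F), EMIT:P1(v=0,ok=F)] out:-; in:-
Tick 5: [PARSE:-, VALIDATE:-, TRANSFORM:-, EMIT:P2(v=0,ok=F)] out:P1(v=0); in:-
Tick 6: [PARSE:-, VALIDATE:-, TRANSFORM:-, EMIT:-] out:P2(v=0); in:-
At end of tick 6: ['-', '-', '-', '-']

Answer: - - - -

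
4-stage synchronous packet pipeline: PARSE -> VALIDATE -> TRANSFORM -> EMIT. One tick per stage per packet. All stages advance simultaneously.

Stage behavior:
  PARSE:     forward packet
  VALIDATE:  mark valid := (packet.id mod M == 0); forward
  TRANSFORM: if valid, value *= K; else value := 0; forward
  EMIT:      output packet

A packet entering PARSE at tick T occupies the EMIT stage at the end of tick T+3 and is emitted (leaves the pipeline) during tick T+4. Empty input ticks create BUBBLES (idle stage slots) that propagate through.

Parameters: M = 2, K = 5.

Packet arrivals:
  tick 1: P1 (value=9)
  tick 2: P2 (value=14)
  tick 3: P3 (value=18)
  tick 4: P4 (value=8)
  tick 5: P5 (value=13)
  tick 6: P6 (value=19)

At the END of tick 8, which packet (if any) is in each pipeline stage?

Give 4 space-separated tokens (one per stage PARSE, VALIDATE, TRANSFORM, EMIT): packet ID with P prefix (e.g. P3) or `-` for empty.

Answer: - - P6 P5

Derivation:
Tick 1: [PARSE:P1(v=9,ok=F), VALIDATE:-, TRANSFORM:-, EMIT:-] out:-; in:P1
Tick 2: [PARSE:P2(v=14,ok=F), VALIDATE:P1(v=9,ok=F), TRANSFORM:-, EMIT:-] out:-; in:P2
Tick 3: [PARSE:P3(v=18,ok=F), VALIDATE:P2(v=14,ok=T), TRANSFORM:P1(v=0,ok=F), EMIT:-] out:-; in:P3
Tick 4: [PARSE:P4(v=8,ok=F), VALIDATE:P3(v=18,ok=F), TRANSFORM:P2(v=70,ok=T), EMIT:P1(v=0,ok=F)] out:-; in:P4
Tick 5: [PARSE:P5(v=13,ok=F), VALIDATE:P4(v=8,ok=T), TRANSFORM:P3(v=0,ok=F), EMIT:P2(v=70,ok=T)] out:P1(v=0); in:P5
Tick 6: [PARSE:P6(v=19,ok=F), VALIDATE:P5(v=13,ok=F), TRANSFORM:P4(v=40,ok=T), EMIT:P3(v=0,ok=F)] out:P2(v=70); in:P6
Tick 7: [PARSE:-, VALIDATE:P6(v=19,ok=T), TRANSFORM:P5(v=0,ok=F), EMIT:P4(v=40,ok=T)] out:P3(v=0); in:-
Tick 8: [PARSE:-, VALIDATE:-, TRANSFORM:P6(v=95,ok=T), EMIT:P5(v=0,ok=F)] out:P4(v=40); in:-
At end of tick 8: ['-', '-', 'P6', 'P5']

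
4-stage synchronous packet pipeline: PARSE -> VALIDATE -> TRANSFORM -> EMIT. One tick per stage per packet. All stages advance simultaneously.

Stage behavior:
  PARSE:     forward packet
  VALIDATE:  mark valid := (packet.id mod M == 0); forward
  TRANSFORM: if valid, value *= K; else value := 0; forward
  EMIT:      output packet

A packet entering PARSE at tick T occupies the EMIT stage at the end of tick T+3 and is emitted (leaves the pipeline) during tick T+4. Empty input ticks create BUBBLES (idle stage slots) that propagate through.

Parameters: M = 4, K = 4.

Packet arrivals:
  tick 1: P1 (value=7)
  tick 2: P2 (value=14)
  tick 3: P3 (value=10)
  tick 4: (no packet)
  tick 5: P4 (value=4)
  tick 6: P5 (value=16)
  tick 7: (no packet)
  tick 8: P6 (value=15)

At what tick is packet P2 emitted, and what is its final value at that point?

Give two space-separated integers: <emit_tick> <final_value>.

Answer: 6 0

Derivation:
Tick 1: [PARSE:P1(v=7,ok=F), VALIDATE:-, TRANSFORM:-, EMIT:-] out:-; in:P1
Tick 2: [PARSE:P2(v=14,ok=F), VALIDATE:P1(v=7,ok=F), TRANSFORM:-, EMIT:-] out:-; in:P2
Tick 3: [PARSE:P3(v=10,ok=F), VALIDATE:P2(v=14,ok=F), TRANSFORM:P1(v=0,ok=F), EMIT:-] out:-; in:P3
Tick 4: [PARSE:-, VALIDATE:P3(v=10,ok=F), TRANSFORM:P2(v=0,ok=F), EMIT:P1(v=0,ok=F)] out:-; in:-
Tick 5: [PARSE:P4(v=4,ok=F), VALIDATE:-, TRANSFORM:P3(v=0,ok=F), EMIT:P2(v=0,ok=F)] out:P1(v=0); in:P4
Tick 6: [PARSE:P5(v=16,ok=F), VALIDATE:P4(v=4,ok=T), TRANSFORM:-, EMIT:P3(v=0,ok=F)] out:P2(v=0); in:P5
Tick 7: [PARSE:-, VALIDATE:P5(v=16,ok=F), TRANSFORM:P4(v=16,ok=T), EMIT:-] out:P3(v=0); in:-
Tick 8: [PARSE:P6(v=15,ok=F), VALIDATE:-, TRANSFORM:P5(v=0,ok=F), EMIT:P4(v=16,ok=T)] out:-; in:P6
Tick 9: [PARSE:-, VALIDATE:P6(v=15,ok=F), TRANSFORM:-, EMIT:P5(v=0,ok=F)] out:P4(v=16); in:-
Tick 10: [PARSE:-, VALIDATE:-, TRANSFORM:P6(v=0,ok=F), EMIT:-] out:P5(v=0); in:-
Tick 11: [PARSE:-, VALIDATE:-, TRANSFORM:-, EMIT:P6(v=0,ok=F)] out:-; in:-
Tick 12: [PARSE:-, VALIDATE:-, TRANSFORM:-, EMIT:-] out:P6(v=0); in:-
P2: arrives tick 2, valid=False (id=2, id%4=2), emit tick 6, final value 0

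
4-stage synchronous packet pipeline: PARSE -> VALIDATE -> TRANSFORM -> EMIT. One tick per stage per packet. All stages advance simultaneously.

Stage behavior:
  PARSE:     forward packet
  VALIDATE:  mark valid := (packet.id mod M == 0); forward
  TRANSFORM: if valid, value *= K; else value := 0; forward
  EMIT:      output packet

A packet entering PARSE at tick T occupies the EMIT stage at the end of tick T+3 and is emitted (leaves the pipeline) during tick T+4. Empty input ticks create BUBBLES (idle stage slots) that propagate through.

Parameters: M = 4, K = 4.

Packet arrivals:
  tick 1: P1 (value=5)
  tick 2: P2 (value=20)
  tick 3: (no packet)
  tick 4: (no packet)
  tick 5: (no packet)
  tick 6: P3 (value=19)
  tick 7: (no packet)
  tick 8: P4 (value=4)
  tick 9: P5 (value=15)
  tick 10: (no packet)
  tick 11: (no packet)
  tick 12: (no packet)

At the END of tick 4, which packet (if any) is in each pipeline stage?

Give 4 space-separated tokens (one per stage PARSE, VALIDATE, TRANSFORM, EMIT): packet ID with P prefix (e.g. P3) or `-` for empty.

Tick 1: [PARSE:P1(v=5,ok=F), VALIDATE:-, TRANSFORM:-, EMIT:-] out:-; in:P1
Tick 2: [PARSE:P2(v=20,ok=F), VALIDATE:P1(v=5,ok=F), TRANSFORM:-, EMIT:-] out:-; in:P2
Tick 3: [PARSE:-, VALIDATE:P2(v=20,ok=F), TRANSFORM:P1(v=0,ok=F), EMIT:-] out:-; in:-
Tick 4: [PARSE:-, VALIDATE:-, TRANSFORM:P2(v=0,ok=F), EMIT:P1(v=0,ok=F)] out:-; in:-
At end of tick 4: ['-', '-', 'P2', 'P1']

Answer: - - P2 P1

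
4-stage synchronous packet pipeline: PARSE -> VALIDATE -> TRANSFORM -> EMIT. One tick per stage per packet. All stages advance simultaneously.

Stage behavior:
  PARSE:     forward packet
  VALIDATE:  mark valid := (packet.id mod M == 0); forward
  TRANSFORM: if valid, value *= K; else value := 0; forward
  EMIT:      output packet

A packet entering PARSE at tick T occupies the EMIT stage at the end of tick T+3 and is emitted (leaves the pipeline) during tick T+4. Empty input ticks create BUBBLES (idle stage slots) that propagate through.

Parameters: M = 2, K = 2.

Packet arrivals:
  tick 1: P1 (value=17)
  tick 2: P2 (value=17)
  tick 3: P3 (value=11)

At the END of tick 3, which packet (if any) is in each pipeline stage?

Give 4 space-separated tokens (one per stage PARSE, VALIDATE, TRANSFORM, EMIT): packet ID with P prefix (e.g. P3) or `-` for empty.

Answer: P3 P2 P1 -

Derivation:
Tick 1: [PARSE:P1(v=17,ok=F), VALIDATE:-, TRANSFORM:-, EMIT:-] out:-; in:P1
Tick 2: [PARSE:P2(v=17,ok=F), VALIDATE:P1(v=17,ok=F), TRANSFORM:-, EMIT:-] out:-; in:P2
Tick 3: [PARSE:P3(v=11,ok=F), VALIDATE:P2(v=17,ok=T), TRANSFORM:P1(v=0,ok=F), EMIT:-] out:-; in:P3
At end of tick 3: ['P3', 'P2', 'P1', '-']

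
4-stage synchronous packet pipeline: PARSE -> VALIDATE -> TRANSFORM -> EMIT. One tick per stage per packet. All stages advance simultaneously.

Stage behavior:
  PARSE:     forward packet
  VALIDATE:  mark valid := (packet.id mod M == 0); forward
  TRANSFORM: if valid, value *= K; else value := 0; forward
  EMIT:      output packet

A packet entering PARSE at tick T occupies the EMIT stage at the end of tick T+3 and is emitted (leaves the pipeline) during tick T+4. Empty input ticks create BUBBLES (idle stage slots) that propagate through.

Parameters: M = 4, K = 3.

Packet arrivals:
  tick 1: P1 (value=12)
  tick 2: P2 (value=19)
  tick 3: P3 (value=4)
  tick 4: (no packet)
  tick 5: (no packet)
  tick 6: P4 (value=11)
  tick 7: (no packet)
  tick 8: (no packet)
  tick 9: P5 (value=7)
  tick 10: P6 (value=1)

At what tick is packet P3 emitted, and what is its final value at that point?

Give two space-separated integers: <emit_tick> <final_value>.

Answer: 7 0

Derivation:
Tick 1: [PARSE:P1(v=12,ok=F), VALIDATE:-, TRANSFORM:-, EMIT:-] out:-; in:P1
Tick 2: [PARSE:P2(v=19,ok=F), VALIDATE:P1(v=12,ok=F), TRANSFORM:-, EMIT:-] out:-; in:P2
Tick 3: [PARSE:P3(v=4,ok=F), VALIDATE:P2(v=19,ok=F), TRANSFORM:P1(v=0,ok=F), EMIT:-] out:-; in:P3
Tick 4: [PARSE:-, VALIDATE:P3(v=4,ok=F), TRANSFORM:P2(v=0,ok=F), EMIT:P1(v=0,ok=F)] out:-; in:-
Tick 5: [PARSE:-, VALIDATE:-, TRANSFORM:P3(v=0,ok=F), EMIT:P2(v=0,ok=F)] out:P1(v=0); in:-
Tick 6: [PARSE:P4(v=11,ok=F), VALIDATE:-, TRANSFORM:-, EMIT:P3(v=0,ok=F)] out:P2(v=0); in:P4
Tick 7: [PARSE:-, VALIDATE:P4(v=11,ok=T), TRANSFORM:-, EMIT:-] out:P3(v=0); in:-
Tick 8: [PARSE:-, VALIDATE:-, TRANSFORM:P4(v=33,ok=T), EMIT:-] out:-; in:-
Tick 9: [PARSE:P5(v=7,ok=F), VALIDATE:-, TRANSFORM:-, EMIT:P4(v=33,ok=T)] out:-; in:P5
Tick 10: [PARSE:P6(v=1,ok=F), VALIDATE:P5(v=7,ok=F), TRANSFORM:-, EMIT:-] out:P4(v=33); in:P6
Tick 11: [PARSE:-, VALIDATE:P6(v=1,ok=F), TRANSFORM:P5(v=0,ok=F), EMIT:-] out:-; in:-
Tick 12: [PARSE:-, VALIDATE:-, TRANSFORM:P6(v=0,ok=F), EMIT:P5(v=0,ok=F)] out:-; in:-
Tick 13: [PARSE:-, VALIDATE:-, TRANSFORM:-, EMIT:P6(v=0,ok=F)] out:P5(v=0); in:-
Tick 14: [PARSE:-, VALIDATE:-, TRANSFORM:-, EMIT:-] out:P6(v=0); in:-
P3: arrives tick 3, valid=False (id=3, id%4=3), emit tick 7, final value 0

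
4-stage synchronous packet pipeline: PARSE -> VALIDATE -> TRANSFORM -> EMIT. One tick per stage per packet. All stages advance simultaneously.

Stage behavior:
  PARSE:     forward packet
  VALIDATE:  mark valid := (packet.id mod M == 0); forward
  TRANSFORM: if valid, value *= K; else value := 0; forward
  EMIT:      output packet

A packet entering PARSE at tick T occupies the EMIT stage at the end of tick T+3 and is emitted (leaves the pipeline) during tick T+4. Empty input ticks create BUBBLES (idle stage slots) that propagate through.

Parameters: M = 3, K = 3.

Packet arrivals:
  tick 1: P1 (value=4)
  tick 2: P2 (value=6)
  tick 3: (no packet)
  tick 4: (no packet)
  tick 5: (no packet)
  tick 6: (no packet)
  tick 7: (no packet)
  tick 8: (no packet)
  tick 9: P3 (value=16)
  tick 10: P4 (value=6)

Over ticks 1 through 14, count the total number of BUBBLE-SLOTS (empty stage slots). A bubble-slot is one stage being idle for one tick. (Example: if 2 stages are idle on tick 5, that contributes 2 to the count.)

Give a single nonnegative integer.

Tick 1: [PARSE:P1(v=4,ok=F), VALIDATE:-, TRANSFORM:-, EMIT:-] out:-; bubbles=3
Tick 2: [PARSE:P2(v=6,ok=F), VALIDATE:P1(v=4,ok=F), TRANSFORM:-, EMIT:-] out:-; bubbles=2
Tick 3: [PARSE:-, VALIDATE:P2(v=6,ok=F), TRANSFORM:P1(v=0,ok=F), EMIT:-] out:-; bubbles=2
Tick 4: [PARSE:-, VALIDATE:-, TRANSFORM:P2(v=0,ok=F), EMIT:P1(v=0,ok=F)] out:-; bubbles=2
Tick 5: [PARSE:-, VALIDATE:-, TRANSFORM:-, EMIT:P2(v=0,ok=F)] out:P1(v=0); bubbles=3
Tick 6: [PARSE:-, VALIDATE:-, TRANSFORM:-, EMIT:-] out:P2(v=0); bubbles=4
Tick 7: [PARSE:-, VALIDATE:-, TRANSFORM:-, EMIT:-] out:-; bubbles=4
Tick 8: [PARSE:-, VALIDATE:-, TRANSFORM:-, EMIT:-] out:-; bubbles=4
Tick 9: [PARSE:P3(v=16,ok=F), VALIDATE:-, TRANSFORM:-, EMIT:-] out:-; bubbles=3
Tick 10: [PARSE:P4(v=6,ok=F), VALIDATE:P3(v=16,ok=T), TRANSFORM:-, EMIT:-] out:-; bubbles=2
Tick 11: [PARSE:-, VALIDATE:P4(v=6,ok=F), TRANSFORM:P3(v=48,ok=T), EMIT:-] out:-; bubbles=2
Tick 12: [PARSE:-, VALIDATE:-, TRANSFORM:P4(v=0,ok=F), EMIT:P3(v=48,ok=T)] out:-; bubbles=2
Tick 13: [PARSE:-, VALIDATE:-, TRANSFORM:-, EMIT:P4(v=0,ok=F)] out:P3(v=48); bubbles=3
Tick 14: [PARSE:-, VALIDATE:-, TRANSFORM:-, EMIT:-] out:P4(v=0); bubbles=4
Total bubble-slots: 40

Answer: 40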